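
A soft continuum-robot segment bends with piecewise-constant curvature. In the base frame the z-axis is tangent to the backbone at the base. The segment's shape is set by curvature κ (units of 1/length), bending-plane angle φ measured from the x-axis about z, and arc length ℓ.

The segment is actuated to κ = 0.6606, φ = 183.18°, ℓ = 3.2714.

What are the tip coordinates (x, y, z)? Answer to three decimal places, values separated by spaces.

θ = κ·ℓ = 0.6606 × 3.2714 = 2.16109 rad
ρ = (1 − cos θ)/κ = (1 − -0.55660)/0.6606 = 2.35635
z = sin θ / κ = 0.83078/0.6606 = 1.25761
x = ρ cos φ = 2.35635 × cos(183.18°) = -2.35272
y = ρ sin φ = 2.35635 × sin(183.18°) = -0.13071

-2.353 -0.131 1.258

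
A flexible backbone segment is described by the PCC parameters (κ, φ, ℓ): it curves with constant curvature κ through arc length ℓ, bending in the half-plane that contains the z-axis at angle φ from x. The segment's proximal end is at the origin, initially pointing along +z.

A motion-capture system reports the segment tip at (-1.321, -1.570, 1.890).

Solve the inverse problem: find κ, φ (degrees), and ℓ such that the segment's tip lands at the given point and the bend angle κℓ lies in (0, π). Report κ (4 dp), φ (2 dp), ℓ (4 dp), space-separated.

0.5273 229.92 3.1344

ρ = √(x²+y²) = √(-1.321² + -1.570²) = 2.05181
φ = atan2(y, x) mod 360° = atan2(-1.570, -1.321) = 229.9227°
|p|² = ρ² + z² = 2.05181² + 1.890² = 7.78204
κ = 2ρ / |p|² = 2×2.05181 / 7.78204 = 0.52732
θ = 2·atan2(ρ, z) = 2·atan2(2.05181, 1.890) = 1.65285 rad
ℓ = θ/κ = 1.65285/0.52732 = 3.13444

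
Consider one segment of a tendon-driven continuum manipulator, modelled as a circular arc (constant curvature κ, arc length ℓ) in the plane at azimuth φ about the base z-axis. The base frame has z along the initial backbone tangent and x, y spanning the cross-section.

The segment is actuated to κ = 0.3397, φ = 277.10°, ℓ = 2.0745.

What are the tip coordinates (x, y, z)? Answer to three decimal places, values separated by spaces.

θ = κ·ℓ = 0.3397 × 2.0745 = 0.70471 rad
ρ = (1 − cos θ)/κ = (1 − 0.76180)/0.3397 = 0.70120
z = sin θ / κ = 0.64781/0.3397 = 1.90701
x = ρ cos φ = 0.70120 × cos(277.10°) = 0.08667
y = ρ sin φ = 0.70120 × sin(277.10°) = -0.69583

0.087 -0.696 1.907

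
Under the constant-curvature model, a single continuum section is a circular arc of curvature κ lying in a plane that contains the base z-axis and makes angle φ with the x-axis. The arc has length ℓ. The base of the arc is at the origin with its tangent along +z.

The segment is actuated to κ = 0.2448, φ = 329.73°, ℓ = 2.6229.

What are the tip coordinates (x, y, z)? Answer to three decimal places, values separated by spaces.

θ = κ·ℓ = 0.2448 × 2.6229 = 0.64209 rad
ρ = (1 − cos θ)/κ = (1 − 0.80085)/0.2448 = 0.81353
z = sin θ / κ = 0.59887/0.2448 = 2.44635
x = ρ cos φ = 0.81353 × cos(329.73°) = 0.70261
y = ρ sin φ = 0.81353 × sin(329.73°) = -0.41008

0.703 -0.410 2.446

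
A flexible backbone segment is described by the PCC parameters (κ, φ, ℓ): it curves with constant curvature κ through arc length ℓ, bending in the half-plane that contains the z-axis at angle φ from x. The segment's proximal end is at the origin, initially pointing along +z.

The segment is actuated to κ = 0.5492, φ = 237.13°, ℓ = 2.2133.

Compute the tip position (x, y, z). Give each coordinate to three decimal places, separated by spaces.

θ = κ·ℓ = 0.5492 × 2.2133 = 1.21554 rad
ρ = (1 − cos θ)/κ = (1 − 0.34783)/0.5492 = 1.18750
z = sin θ / κ = 0.93756/0.5492 = 1.70714
x = ρ cos φ = 1.18750 × cos(237.13°) = -0.64450
y = ρ sin φ = 1.18750 × sin(237.13°) = -0.99738

-0.644 -0.997 1.707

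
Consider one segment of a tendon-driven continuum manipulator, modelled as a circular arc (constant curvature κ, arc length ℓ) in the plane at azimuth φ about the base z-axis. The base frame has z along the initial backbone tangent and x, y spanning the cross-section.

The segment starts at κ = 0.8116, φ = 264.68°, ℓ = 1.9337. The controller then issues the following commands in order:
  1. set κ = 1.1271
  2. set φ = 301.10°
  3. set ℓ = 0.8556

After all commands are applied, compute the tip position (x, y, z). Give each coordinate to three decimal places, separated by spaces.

initial: κ=0.8116, φ=264.68°, ℓ=1.9337
cmd 1: set κ=1.1271 → (κ,φ,ℓ)=(1.1271,264.68°,1.9337) → tip=(-0.1293,-1.3885,0.7279)
cmd 2: set φ=301.10° → (κ,φ,ℓ)=(1.1271,301.10°,1.9337) → tip=(0.7203,-1.1941,0.7279)
cmd 3: set ℓ=0.8556 → (κ,φ,ℓ)=(1.1271,301.10°,0.8556) → tip=(0.1971,-0.3267,0.7290)

0.197 -0.327 0.729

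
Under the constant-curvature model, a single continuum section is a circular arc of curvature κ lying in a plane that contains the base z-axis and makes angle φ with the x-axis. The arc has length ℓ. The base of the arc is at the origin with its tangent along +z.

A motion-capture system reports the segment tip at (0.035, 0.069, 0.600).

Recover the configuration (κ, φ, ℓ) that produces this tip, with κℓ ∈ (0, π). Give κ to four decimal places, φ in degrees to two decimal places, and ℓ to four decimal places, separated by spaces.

ρ = √(x²+y²) = √(0.035² + 0.069²) = 0.07737
φ = atan2(y, x) mod 360° = atan2(0.069, 0.035) = 63.1038°
|p|² = ρ² + z² = 0.07737² + 0.600² = 0.36599
κ = 2ρ / |p|² = 2×0.07737 / 0.36599 = 0.42280
θ = 2·atan2(ρ, z) = 2·atan2(0.07737, 0.600) = 0.25648 rad
ℓ = θ/κ = 0.25648/0.42280 = 0.60663

0.4228 63.10 0.6066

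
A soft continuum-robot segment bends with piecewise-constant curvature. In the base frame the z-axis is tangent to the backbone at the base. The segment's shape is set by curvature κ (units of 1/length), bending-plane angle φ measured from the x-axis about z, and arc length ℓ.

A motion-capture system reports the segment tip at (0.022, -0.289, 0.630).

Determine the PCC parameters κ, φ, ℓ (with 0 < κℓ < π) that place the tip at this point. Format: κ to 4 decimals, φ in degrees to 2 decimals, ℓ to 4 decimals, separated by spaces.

ρ = √(x²+y²) = √(0.022² + -0.289²) = 0.28984
φ = atan2(y, x) mod 360° = atan2(-0.289, 0.022) = 274.3532°
|p|² = ρ² + z² = 0.28984² + 0.630² = 0.48091
κ = 2ρ / |p|² = 2×0.28984 / 0.48091 = 1.20538
θ = 2·atan2(ρ, z) = 2·atan2(0.28984, 0.630) = 0.86237 rad
ℓ = θ/κ = 0.86237/1.20538 = 0.71544

1.2054 274.35 0.7154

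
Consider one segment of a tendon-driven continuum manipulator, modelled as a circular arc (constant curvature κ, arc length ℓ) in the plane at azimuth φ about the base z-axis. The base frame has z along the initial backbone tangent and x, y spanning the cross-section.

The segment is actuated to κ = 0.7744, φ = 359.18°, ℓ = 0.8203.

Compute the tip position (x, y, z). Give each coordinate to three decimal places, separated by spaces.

0.252 -0.004 0.766

θ = κ·ℓ = 0.7744 × 0.8203 = 0.63524 rad
ρ = (1 − cos θ)/κ = (1 − 0.80493)/0.7744 = 0.25190
z = sin θ / κ = 0.59337/0.7744 = 0.76623
x = ρ cos φ = 0.25190 × cos(359.18°) = 0.25187
y = ρ sin φ = 0.25190 × sin(359.18°) = -0.00360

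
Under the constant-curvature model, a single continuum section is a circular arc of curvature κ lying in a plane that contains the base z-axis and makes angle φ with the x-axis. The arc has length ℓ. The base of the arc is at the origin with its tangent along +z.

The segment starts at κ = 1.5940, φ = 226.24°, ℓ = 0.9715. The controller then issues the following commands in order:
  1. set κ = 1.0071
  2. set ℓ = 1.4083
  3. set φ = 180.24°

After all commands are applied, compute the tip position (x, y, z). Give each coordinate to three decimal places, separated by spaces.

initial: κ=1.5940, φ=226.24°, ℓ=0.9715
cmd 1: set κ=1.0071 → (κ,φ,ℓ)=(1.0071,226.24°,0.9715) → tip=(-0.3033,-0.3167,0.8238)
cmd 2: set ℓ=1.4083 → (κ,φ,ℓ)=(1.0071,226.24°,1.4083) → tip=(-0.5824,-0.6082,0.9814)
cmd 3: set φ=180.24° → (κ,φ,ℓ)=(1.0071,180.24°,1.4083) → tip=(-0.8421,-0.0035,0.9814)

-0.842 -0.004 0.981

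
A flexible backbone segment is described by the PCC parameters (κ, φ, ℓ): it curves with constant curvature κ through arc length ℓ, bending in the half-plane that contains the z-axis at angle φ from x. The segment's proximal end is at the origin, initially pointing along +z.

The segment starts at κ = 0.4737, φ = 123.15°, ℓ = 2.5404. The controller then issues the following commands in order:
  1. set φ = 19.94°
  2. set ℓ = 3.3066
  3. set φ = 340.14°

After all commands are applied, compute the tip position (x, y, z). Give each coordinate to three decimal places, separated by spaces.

1.977 -0.714 2.111

initial: κ=0.4737, φ=123.15°, ℓ=2.5404
cmd 1: set φ=19.94° → (κ,φ,ℓ)=(0.4737,19.94°,2.5404) → tip=(1.2717,0.4613,1.9702)
cmd 2: set ℓ=3.3066 → (κ,φ,ℓ)=(0.4737,19.94°,3.3066) → tip=(1.9756,0.7167,2.1110)
cmd 3: set φ=340.14° → (κ,φ,ℓ)=(0.4737,340.14°,3.3066) → tip=(1.9766,-0.7140,2.1110)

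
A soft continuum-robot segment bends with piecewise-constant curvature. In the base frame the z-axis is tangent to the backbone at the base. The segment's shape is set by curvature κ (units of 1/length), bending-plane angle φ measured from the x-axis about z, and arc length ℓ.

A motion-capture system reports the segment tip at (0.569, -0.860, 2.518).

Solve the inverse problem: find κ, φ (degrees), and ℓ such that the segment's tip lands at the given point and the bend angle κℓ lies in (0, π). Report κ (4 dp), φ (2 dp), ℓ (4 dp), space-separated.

ρ = √(x²+y²) = √(0.569² + -0.860²) = 1.03119
φ = atan2(y, x) mod 360° = atan2(-0.860, 0.569) = 303.4897°
|p|² = ρ² + z² = 1.03119² + 2.518² = 7.40368
κ = 2ρ / |p|² = 2×1.03119 / 7.40368 = 0.27856
θ = 2·atan2(ρ, z) = 2·atan2(1.03119, 2.518) = 0.77739 rad
ℓ = θ/κ = 0.77739/0.27856 = 2.79071

0.2786 303.49 2.7907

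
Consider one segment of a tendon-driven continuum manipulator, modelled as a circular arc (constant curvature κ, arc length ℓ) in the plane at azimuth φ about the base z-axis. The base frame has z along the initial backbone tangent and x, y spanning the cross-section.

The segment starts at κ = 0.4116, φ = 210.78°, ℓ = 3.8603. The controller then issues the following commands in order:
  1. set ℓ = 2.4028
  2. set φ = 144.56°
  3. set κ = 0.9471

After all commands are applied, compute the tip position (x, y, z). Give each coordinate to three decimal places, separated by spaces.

initial: κ=0.4116, φ=210.78°, ℓ=3.8603
cmd 1: set ℓ=2.4028 → (κ,φ,ℓ)=(0.4116,210.78°,2.4028) → tip=(-0.9403,-0.5601,2.0298)
cmd 2: set φ=144.56° → (κ,φ,ℓ)=(0.4116,144.56°,2.4028) → tip=(-0.8917,0.6346,2.0298)
cmd 3: set κ=0.9471 → (κ,φ,ℓ)=(0.9471,144.56°,2.4028) → tip=(-1.4176,1.0089,0.8042)

-1.418 1.009 0.804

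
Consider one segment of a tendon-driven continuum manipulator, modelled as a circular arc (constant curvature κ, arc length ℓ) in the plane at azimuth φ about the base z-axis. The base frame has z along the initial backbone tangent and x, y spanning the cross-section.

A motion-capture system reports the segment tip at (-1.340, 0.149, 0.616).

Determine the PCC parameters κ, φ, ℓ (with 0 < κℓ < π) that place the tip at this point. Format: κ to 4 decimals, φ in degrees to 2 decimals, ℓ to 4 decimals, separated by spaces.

1.2272 173.66 1.8615

ρ = √(x²+y²) = √(-1.340² + 0.149²) = 1.34826
φ = atan2(y, x) mod 360° = atan2(0.149, -1.340) = 173.6551°
|p|² = ρ² + z² = 1.34826² + 0.616² = 2.19726
κ = 2ρ / |p|² = 2×1.34826 / 2.19726 = 1.22722
θ = 2·atan2(ρ, z) = 2·atan2(1.34826, 0.616) = 2.28446 rad
ℓ = θ/κ = 2.28446/1.22722 = 1.86149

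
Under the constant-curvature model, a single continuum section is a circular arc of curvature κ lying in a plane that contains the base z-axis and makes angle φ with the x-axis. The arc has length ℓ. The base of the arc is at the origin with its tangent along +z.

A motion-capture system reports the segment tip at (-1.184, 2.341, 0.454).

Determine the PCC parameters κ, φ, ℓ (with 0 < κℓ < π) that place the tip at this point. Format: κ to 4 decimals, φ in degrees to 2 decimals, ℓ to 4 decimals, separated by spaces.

0.7402 116.83 3.7812

ρ = √(x²+y²) = √(-1.184² + 2.341²) = 2.62338
φ = atan2(y, x) mod 360° = atan2(2.341, -1.184) = 116.8288°
|p|² = ρ² + z² = 2.62338² + 0.454² = 7.08825
κ = 2ρ / |p|² = 2×2.62338 / 7.08825 = 0.74021
θ = 2·atan2(ρ, z) = 2·atan2(2.62338, 0.454) = 2.79887 rad
ℓ = θ/κ = 2.79887/0.74021 = 3.78120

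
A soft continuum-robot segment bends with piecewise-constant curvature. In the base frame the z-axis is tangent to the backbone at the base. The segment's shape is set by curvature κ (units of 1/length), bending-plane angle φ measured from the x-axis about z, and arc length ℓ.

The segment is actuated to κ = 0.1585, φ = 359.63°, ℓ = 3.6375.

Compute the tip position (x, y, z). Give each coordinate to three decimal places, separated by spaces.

θ = κ·ℓ = 0.1585 × 3.6375 = 0.57654 rad
ρ = (1 − cos θ)/κ = (1 − 0.83835)/0.1585 = 1.01986
z = sin θ / κ = 0.54513/0.1585 = 3.43930
x = ρ cos φ = 1.01986 × cos(359.63°) = 1.01984
y = ρ sin φ = 1.01986 × sin(359.63°) = -0.00659

1.020 -0.007 3.439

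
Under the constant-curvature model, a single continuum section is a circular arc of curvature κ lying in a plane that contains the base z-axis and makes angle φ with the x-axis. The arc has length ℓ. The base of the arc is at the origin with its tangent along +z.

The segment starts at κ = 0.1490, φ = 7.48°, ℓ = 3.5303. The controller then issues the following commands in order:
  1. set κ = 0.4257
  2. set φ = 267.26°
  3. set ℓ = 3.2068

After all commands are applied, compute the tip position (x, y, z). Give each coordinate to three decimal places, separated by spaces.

-0.089 -1.867 2.300

initial: κ=0.1490, φ=7.48°, ℓ=3.5303
cmd 1: set κ=0.4257 → (κ,φ,ℓ)=(0.4257,7.48°,3.5303) → tip=(2.1709,0.2850,2.3437)
cmd 2: set φ=267.26° → (κ,φ,ℓ)=(0.4257,267.26°,3.5303) → tip=(-0.1047,-2.1871,2.3437)
cmd 3: set ℓ=3.2068 → (κ,φ,ℓ)=(0.4257,267.26°,3.2068) → tip=(-0.0894,-1.8672,2.2996)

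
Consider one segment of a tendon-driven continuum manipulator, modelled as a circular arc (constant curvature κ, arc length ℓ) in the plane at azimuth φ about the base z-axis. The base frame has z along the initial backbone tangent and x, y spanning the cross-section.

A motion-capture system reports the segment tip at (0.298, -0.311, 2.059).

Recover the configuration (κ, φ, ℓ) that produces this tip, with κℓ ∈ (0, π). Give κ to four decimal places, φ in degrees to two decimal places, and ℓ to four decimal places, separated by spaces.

ρ = √(x²+y²) = √(0.298² + -0.311²) = 0.43073
φ = atan2(y, x) mod 360° = atan2(-0.311, 0.298) = 313.7771°
|p|² = ρ² + z² = 0.43073² + 2.059² = 4.42501
κ = 2ρ / |p|² = 2×0.43073 / 4.42501 = 0.19468
θ = 2·atan2(ρ, z) = 2·atan2(0.43073, 2.059) = 0.41244 rad
ℓ = θ/κ = 0.41244/0.19468 = 2.11855

0.1947 313.78 2.1186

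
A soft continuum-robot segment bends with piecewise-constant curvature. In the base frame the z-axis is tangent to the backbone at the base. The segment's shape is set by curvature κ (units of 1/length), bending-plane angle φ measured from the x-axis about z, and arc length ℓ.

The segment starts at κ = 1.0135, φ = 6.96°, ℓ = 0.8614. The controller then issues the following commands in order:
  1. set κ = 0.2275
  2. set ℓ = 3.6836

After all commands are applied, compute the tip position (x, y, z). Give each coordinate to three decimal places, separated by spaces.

1.444 0.176 3.267

initial: κ=1.0135, φ=6.96°, ℓ=0.8614
cmd 1: set κ=0.2275 → (κ,φ,ℓ)=(0.2275,6.96°,0.8614) → tip=(0.0835,0.0102,0.8559)
cmd 2: set ℓ=3.6836 → (κ,φ,ℓ)=(0.2275,6.96°,3.6836) → tip=(1.4445,0.1763,3.2673)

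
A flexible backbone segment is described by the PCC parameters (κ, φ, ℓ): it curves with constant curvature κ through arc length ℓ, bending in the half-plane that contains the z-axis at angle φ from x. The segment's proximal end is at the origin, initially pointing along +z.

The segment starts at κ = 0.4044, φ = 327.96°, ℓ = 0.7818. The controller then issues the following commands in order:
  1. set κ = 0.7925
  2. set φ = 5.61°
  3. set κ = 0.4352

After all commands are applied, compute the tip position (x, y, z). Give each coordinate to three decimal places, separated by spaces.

0.131 0.013 0.767

initial: κ=0.4044, φ=327.96°, ℓ=0.7818
cmd 1: set κ=0.7925 → (κ,φ,ℓ)=(0.7925,327.96°,0.7818) → tip=(0.1988,-0.1244,0.7327)
cmd 2: set φ=5.61° → (κ,φ,ℓ)=(0.7925,5.61°,0.7818) → tip=(0.2334,0.0229,0.7327)
cmd 3: set κ=0.4352 → (κ,φ,ℓ)=(0.4352,5.61°,0.7818) → tip=(0.1311,0.0129,0.7668)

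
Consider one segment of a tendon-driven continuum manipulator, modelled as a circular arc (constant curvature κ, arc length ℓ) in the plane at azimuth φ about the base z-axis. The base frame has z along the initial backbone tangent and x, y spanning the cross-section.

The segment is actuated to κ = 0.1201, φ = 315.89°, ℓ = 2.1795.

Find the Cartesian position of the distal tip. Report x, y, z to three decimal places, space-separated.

θ = κ·ℓ = 0.1201 × 2.1795 = 0.26176 rad
ρ = (1 − cos θ)/κ = (1 − 0.96594)/0.1201 = 0.28363
z = sin θ / κ = 0.25878/0.1201 = 2.15470
x = ρ cos φ = 0.28363 × cos(315.89°) = 0.20364
y = ρ sin φ = 0.28363 × sin(315.89°) = -0.19741

0.204 -0.197 2.155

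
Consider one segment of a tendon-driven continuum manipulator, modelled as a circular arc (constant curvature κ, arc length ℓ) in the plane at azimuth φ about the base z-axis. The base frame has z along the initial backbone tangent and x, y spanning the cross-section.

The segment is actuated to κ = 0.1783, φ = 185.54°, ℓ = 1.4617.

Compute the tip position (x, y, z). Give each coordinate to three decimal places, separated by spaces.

θ = κ·ℓ = 0.1783 × 1.4617 = 0.26062 rad
ρ = (1 − cos θ)/κ = (1 − 0.96623)/0.1783 = 0.18940
z = sin θ / κ = 0.25768/0.1783 = 1.44521
x = ρ cos φ = 0.18940 × cos(185.54°) = -0.18851
y = ρ sin φ = 0.18940 × sin(185.54°) = -0.01828

-0.189 -0.018 1.445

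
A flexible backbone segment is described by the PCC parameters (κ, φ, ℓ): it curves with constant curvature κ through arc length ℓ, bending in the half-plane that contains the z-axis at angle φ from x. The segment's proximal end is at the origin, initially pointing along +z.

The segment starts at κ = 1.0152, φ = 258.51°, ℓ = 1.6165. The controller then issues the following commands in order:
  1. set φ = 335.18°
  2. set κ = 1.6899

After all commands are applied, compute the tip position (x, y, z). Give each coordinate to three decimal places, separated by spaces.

initial: κ=1.0152, φ=258.51°, ℓ=1.6165
cmd 1: set φ=335.18° → (κ,φ,ℓ)=(1.0152,335.18°,1.6165) → tip=(0.9568,-0.4425,0.9826)
cmd 2: set κ=1.6899 → (κ,φ,ℓ)=(1.6899,335.18°,1.6165) → tip=(1.0297,-0.4762,0.2358)

1.030 -0.476 0.236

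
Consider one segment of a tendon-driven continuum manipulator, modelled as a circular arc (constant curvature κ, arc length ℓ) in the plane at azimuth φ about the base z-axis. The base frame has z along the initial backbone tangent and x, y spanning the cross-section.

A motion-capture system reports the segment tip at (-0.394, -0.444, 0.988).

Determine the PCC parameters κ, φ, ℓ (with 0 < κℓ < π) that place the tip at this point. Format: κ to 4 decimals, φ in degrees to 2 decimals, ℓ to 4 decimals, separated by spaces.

ρ = √(x²+y²) = √(-0.394² + -0.444²) = 0.59361
φ = atan2(y, x) mod 360° = atan2(-0.444, -0.394) = 228.4146°
|p|² = ρ² + z² = 0.59361² + 0.988² = 1.32852
κ = 2ρ / |p|² = 2×0.59361 / 1.32852 = 0.89364
θ = 2·atan2(ρ, z) = 2·atan2(0.59361, 0.988) = 1.08204 rad
ℓ = θ/κ = 1.08204/0.89364 = 1.21082

0.8936 228.41 1.2108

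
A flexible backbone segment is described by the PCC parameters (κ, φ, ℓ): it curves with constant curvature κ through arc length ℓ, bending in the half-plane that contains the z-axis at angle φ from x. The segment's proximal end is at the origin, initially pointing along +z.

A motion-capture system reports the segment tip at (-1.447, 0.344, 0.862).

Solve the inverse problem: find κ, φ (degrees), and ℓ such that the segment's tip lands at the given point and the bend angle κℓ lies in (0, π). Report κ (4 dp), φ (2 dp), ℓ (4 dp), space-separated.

ρ = √(x²+y²) = √(-1.447² + 0.344²) = 1.48733
φ = atan2(y, x) mod 360° = atan2(0.344, -1.447) = 166.6271°
|p|² = ρ² + z² = 1.48733² + 0.862² = 2.95519
κ = 2ρ / |p|² = 2×1.48733 / 2.95519 = 1.00659
θ = 2·atan2(ρ, z) = 2·atan2(1.48733, 0.862) = 2.09108 rad
ℓ = θ/κ = 2.09108/1.00659 = 2.07739

1.0066 166.63 2.0774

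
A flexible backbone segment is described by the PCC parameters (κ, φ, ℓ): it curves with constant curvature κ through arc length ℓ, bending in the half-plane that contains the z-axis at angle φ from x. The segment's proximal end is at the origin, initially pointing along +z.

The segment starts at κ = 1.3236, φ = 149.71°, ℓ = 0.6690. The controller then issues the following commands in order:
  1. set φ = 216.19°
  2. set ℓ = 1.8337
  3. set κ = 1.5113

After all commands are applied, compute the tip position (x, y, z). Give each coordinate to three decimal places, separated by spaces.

initial: κ=1.3236, φ=149.71°, ℓ=0.6690
cmd 1: set φ=216.19° → (κ,φ,ℓ)=(1.3236,216.19°,0.6690) → tip=(-0.2238,-0.1638,0.5849)
cmd 2: set ℓ=1.8337 → (κ,φ,ℓ)=(1.3236,216.19°,1.8337) → tip=(-1.0704,-0.7831,0.4950)
cmd 3: set κ=1.5113 → (κ,φ,ℓ)=(1.5113,216.19°,1.8337) → tip=(-1.0318,-0.7549,0.2395)

-1.032 -0.755 0.239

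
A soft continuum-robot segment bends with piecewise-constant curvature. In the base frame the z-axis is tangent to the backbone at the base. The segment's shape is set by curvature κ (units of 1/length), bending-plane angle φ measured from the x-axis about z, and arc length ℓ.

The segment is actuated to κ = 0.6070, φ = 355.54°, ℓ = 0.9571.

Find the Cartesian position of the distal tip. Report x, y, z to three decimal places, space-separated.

θ = κ·ℓ = 0.6070 × 0.9571 = 0.58096 rad
ρ = (1 − cos θ)/κ = (1 − 0.83594)/0.6070 = 0.27029
z = sin θ / κ = 0.54883/0.6070 = 0.90416
x = ρ cos φ = 0.27029 × cos(355.54°) = 0.26947
y = ρ sin φ = 0.27029 × sin(355.54°) = -0.02102

0.269 -0.021 0.904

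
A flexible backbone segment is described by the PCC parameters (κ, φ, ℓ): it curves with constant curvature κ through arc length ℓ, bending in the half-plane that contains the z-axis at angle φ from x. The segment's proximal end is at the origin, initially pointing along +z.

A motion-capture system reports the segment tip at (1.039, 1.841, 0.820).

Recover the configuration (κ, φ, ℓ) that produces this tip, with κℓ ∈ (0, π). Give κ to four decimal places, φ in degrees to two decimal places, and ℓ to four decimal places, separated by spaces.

ρ = √(x²+y²) = √(1.039² + 1.841²) = 2.11395
φ = atan2(y, x) mod 360° = atan2(1.841, 1.039) = 60.5610°
|p|² = ρ² + z² = 2.11395² + 0.820² = 5.14120
κ = 2ρ / |p|² = 2×2.11395 / 5.14120 = 0.82236
θ = 2·atan2(ρ, z) = 2·atan2(2.11395, 0.820) = 2.40153 rad
ℓ = θ/κ = 2.40153/0.82236 = 2.92030

0.8224 60.56 2.9203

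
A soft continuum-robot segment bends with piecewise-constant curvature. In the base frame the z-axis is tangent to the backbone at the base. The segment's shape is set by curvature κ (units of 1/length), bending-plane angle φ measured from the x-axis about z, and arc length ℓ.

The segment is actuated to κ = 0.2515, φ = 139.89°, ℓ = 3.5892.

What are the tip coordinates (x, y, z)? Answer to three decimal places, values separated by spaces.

θ = κ·ℓ = 0.2515 × 3.5892 = 0.90268 rad
ρ = (1 − cos θ)/κ = (1 − 0.61951)/0.2515 = 1.51290
z = sin θ / κ = 0.78499/0.2515 = 3.12124
x = ρ cos φ = 1.51290 × cos(139.89°) = -1.15708
y = ρ sin φ = 1.51290 × sin(139.89°) = 0.97470

-1.157 0.975 3.121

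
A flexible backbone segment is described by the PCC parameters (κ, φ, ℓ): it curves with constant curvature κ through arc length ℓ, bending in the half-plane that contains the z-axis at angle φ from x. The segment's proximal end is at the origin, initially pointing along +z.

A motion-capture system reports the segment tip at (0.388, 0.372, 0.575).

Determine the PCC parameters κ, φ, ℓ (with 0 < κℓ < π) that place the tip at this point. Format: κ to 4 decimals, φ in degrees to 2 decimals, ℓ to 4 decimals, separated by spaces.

1.7352 43.79 0.8664

ρ = √(x²+y²) = √(0.388² + 0.372²) = 0.53752
φ = atan2(y, x) mod 360° = atan2(0.372, 0.388) = 43.7940°
|p|² = ρ² + z² = 0.53752² + 0.575² = 0.61955
κ = 2ρ / |p|² = 2×0.53752 / 0.61955 = 1.73519
θ = 2·atan2(ρ, z) = 2·atan2(0.53752, 0.575) = 1.50344 rad
ℓ = θ/κ = 1.50344/1.73519 = 0.86644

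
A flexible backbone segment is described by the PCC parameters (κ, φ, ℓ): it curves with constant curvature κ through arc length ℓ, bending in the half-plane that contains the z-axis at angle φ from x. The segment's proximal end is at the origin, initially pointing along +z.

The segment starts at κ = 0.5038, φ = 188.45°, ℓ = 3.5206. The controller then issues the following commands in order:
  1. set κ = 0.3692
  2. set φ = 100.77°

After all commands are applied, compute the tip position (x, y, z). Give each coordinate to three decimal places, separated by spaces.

-0.371 1.949 2.610

initial: κ=0.5038, φ=188.45°, ℓ=3.5206
cmd 1: set κ=0.3692 → (κ,φ,ℓ)=(0.3692,188.45°,3.5206) → tip=(-1.9620,-0.2915,2.6097)
cmd 2: set φ=100.77° → (κ,φ,ℓ)=(0.3692,100.77°,3.5206) → tip=(-0.3707,1.9486,2.6097)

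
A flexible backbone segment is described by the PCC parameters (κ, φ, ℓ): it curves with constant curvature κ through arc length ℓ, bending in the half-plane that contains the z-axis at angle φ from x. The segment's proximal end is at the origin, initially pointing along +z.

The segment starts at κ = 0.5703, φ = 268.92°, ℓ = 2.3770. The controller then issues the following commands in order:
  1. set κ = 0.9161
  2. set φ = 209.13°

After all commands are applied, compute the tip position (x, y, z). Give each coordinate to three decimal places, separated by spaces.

initial: κ=0.5703, φ=268.92°, ℓ=2.3770
cmd 1: set κ=0.9161 → (κ,φ,ℓ)=(0.9161,268.92°,2.3770) → tip=(-0.0323,-1.7137,0.8967)
cmd 2: set φ=209.13° → (κ,φ,ℓ)=(0.9161,209.13°,2.3770) → tip=(-1.4972,-0.8344,0.8967)

-1.497 -0.834 0.897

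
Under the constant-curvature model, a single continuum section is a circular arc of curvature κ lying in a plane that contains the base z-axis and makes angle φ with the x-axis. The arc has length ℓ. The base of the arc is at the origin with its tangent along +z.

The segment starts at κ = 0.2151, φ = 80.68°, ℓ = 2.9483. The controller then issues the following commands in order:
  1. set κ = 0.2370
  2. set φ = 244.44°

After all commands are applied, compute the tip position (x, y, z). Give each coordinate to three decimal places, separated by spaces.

initial: κ=0.2151, φ=80.68°, ℓ=2.9483
cmd 1: set κ=0.2370 → (κ,φ,ℓ)=(0.2370,80.68°,2.9483) → tip=(0.1601,0.9758,2.7142)
cmd 2: set φ=244.44° → (κ,φ,ℓ)=(0.2370,244.44°,2.9483) → tip=(-0.4266,-0.8921,2.7142)

-0.427 -0.892 2.714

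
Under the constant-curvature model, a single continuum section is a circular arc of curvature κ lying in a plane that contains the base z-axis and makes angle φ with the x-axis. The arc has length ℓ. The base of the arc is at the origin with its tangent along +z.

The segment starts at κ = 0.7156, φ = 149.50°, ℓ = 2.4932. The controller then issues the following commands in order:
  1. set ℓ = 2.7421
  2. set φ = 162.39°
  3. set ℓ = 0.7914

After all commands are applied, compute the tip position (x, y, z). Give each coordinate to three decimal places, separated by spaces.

-0.208 0.066 0.750

initial: κ=0.7156, φ=149.50°, ℓ=2.4932
cmd 1: set ℓ=2.7421 → (κ,φ,ℓ)=(0.7156,149.50°,2.7421) → tip=(-1.6635,0.9798,1.2917)
cmd 2: set φ=162.39° → (κ,φ,ℓ)=(0.7156,162.39°,2.7421) → tip=(-1.8401,0.5841,1.2917)
cmd 3: set ℓ=0.7914 → (κ,φ,ℓ)=(0.7156,162.39°,0.7914) → tip=(-0.2079,0.0660,0.7498)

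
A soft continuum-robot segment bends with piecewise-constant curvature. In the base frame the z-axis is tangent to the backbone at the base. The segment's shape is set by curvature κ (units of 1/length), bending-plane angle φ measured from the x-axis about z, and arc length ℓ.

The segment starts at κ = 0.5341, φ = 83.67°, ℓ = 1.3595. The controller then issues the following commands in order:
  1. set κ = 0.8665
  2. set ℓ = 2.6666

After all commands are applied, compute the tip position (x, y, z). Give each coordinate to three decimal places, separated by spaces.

initial: κ=0.5341, φ=83.67°, ℓ=1.3595
cmd 1: set κ=0.8665 → (κ,φ,ℓ)=(0.8665,83.67°,1.3595) → tip=(0.0785,0.7080,1.0662)
cmd 2: set ℓ=2.6666 → (κ,φ,ℓ)=(0.8665,83.67°,2.6666) → tip=(0.2130,1.9203,0.8524)

0.213 1.920 0.852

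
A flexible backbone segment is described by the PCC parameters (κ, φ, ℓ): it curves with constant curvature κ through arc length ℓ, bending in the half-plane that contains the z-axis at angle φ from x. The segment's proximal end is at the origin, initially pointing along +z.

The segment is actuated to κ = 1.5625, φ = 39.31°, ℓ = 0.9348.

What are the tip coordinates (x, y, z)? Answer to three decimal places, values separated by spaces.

θ = κ·ℓ = 1.5625 × 0.9348 = 1.46062 rad
ρ = (1 − cos θ)/κ = (1 − 0.10995)/1.5625 = 0.56963
z = sin θ / κ = 0.99394/1.5625 = 0.63612
x = ρ cos φ = 0.56963 × cos(39.31°) = 0.44074
y = ρ sin φ = 0.56963 × sin(39.31°) = 0.36087

0.441 0.361 0.636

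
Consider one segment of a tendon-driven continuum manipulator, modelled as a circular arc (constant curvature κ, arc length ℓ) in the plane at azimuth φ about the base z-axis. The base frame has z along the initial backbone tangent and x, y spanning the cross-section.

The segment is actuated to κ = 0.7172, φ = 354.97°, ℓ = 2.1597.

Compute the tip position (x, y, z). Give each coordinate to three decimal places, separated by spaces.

θ = κ·ℓ = 0.7172 × 2.1597 = 1.54894 rad
ρ = (1 − cos θ)/κ = (1 − 0.02186)/0.7172 = 1.36383
z = sin θ / κ = 0.99976/0.7172 = 1.39398
x = ρ cos φ = 1.36383 × cos(354.97°) = 1.35858
y = ρ sin φ = 1.36383 × sin(354.97°) = -0.11958

1.359 -0.120 1.394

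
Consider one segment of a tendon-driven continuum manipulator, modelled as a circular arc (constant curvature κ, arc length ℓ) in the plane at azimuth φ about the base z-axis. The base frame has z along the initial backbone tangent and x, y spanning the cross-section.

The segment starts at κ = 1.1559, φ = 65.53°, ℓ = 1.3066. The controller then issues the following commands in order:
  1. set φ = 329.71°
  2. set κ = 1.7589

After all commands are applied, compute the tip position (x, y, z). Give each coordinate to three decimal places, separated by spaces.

initial: κ=1.1559, φ=65.53°, ℓ=1.3066
cmd 1: set φ=329.71° → (κ,φ,ℓ)=(1.1559,329.71°,1.3066) → tip=(0.7019,-0.4100,0.8635)
cmd 2: set κ=1.7589 → (κ,φ,ℓ)=(1.7589,329.71°,1.3066) → tip=(0.8173,-0.4774,0.4247)

0.817 -0.477 0.425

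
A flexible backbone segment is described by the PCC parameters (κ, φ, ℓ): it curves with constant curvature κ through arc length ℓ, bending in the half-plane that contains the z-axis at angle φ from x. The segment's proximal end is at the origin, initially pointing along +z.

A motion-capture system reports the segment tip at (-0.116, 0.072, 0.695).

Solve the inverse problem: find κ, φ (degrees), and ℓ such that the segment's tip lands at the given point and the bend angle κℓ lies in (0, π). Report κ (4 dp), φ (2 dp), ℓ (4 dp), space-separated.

0.5443 148.17 0.7127

ρ = √(x²+y²) = √(-0.116² + 0.072²) = 0.13653
φ = atan2(y, x) mod 360° = atan2(0.072, -0.116) = 148.1726°
|p|² = ρ² + z² = 0.13653² + 0.695² = 0.50166
κ = 2ρ / |p|² = 2×0.13653 / 0.50166 = 0.54430
θ = 2·atan2(ρ, z) = 2·atan2(0.13653, 0.695) = 0.38795 rad
ℓ = θ/κ = 0.38795/0.54430 = 0.71274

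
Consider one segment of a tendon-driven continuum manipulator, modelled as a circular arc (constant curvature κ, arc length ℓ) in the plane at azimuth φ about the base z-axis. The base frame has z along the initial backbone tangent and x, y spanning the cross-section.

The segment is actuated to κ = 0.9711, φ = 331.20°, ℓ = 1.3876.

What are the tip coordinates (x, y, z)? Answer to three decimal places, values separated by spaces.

θ = κ·ℓ = 0.9711 × 1.3876 = 1.34750 rad
ρ = (1 − cos θ)/κ = (1 − 0.22145)/0.9711 = 0.80172
z = sin θ / κ = 0.97517/0.9711 = 1.00419
x = ρ cos φ = 0.80172 × cos(331.20°) = 0.70256
y = ρ sin φ = 0.80172 × sin(331.20°) = -0.38623

0.703 -0.386 1.004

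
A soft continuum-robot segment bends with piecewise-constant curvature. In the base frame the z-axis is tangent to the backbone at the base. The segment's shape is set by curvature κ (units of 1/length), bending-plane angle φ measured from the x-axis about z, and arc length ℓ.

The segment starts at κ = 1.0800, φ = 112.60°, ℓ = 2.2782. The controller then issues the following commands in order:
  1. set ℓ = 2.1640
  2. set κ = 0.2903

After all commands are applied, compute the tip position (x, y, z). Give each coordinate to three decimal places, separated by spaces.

-0.253 0.607 2.024

initial: κ=1.0800, φ=112.60°, ℓ=2.2782
cmd 1: set ℓ=2.1640 → (κ,φ,ℓ)=(1.0800,112.60°,2.1640) → tip=(-0.6026,1.4476,0.6671)
cmd 2: set κ=0.2903 → (κ,φ,ℓ)=(0.2903,112.60°,2.1640) → tip=(-0.2527,0.6072,2.0244)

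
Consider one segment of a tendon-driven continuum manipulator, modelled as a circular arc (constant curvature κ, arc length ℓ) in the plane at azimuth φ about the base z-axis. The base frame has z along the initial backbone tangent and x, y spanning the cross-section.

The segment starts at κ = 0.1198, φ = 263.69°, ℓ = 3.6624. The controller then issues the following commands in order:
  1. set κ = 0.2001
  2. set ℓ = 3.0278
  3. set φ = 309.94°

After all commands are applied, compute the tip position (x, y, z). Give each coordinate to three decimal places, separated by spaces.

initial: κ=0.1198, φ=263.69°, ℓ=3.6624
cmd 1: set κ=0.2001 → (κ,φ,ℓ)=(0.2001,263.69°,3.6624) → tip=(-0.1410,-1.2752,3.3433)
cmd 2: set ℓ=3.0278 → (κ,φ,ℓ)=(0.2001,263.69°,3.0278) → tip=(-0.0978,-0.8841,2.8459)
cmd 3: set φ=309.94° → (κ,φ,ℓ)=(0.2001,309.94°,3.0278) → tip=(0.5710,-0.6820,2.8459)

0.571 -0.682 2.846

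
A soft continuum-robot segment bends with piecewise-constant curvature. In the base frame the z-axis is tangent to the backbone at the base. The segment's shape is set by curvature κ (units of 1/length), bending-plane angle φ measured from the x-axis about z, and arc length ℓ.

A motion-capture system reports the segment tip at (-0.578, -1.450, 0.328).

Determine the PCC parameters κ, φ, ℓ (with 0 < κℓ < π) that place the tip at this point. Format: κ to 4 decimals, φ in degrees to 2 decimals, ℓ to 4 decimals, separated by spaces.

1.2271 248.27 2.2226

ρ = √(x²+y²) = √(-0.578² + -1.450²) = 1.56096
φ = atan2(y, x) mod 360° = atan2(-1.450, -0.578) = 248.2668°
|p|² = ρ² + z² = 1.56096² + 0.328² = 2.54417
κ = 2ρ / |p|² = 2×1.56096 / 2.54417 = 1.22709
θ = 2·atan2(ρ, z) = 2·atan2(1.56096, 0.328) = 2.72736 rad
ℓ = θ/κ = 2.72736/1.22709 = 2.22264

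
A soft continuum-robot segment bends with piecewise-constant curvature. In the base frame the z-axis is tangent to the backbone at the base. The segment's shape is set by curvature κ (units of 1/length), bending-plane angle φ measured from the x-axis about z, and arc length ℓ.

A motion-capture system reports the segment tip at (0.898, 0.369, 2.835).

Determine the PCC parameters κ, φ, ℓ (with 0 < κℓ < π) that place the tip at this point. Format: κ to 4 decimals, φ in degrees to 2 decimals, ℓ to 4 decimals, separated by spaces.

ρ = √(x²+y²) = √(0.898² + 0.369²) = 0.97086
φ = atan2(y, x) mod 360° = atan2(0.369, 0.898) = 22.3384°
|p|² = ρ² + z² = 0.97086² + 2.835² = 8.97979
κ = 2ρ / |p|² = 2×0.97086 / 8.97979 = 0.21623
θ = 2·atan2(ρ, z) = 2·atan2(0.97086, 2.835) = 0.65987 rad
ℓ = θ/κ = 0.65987/0.21623 = 3.05170

0.2162 22.34 3.0517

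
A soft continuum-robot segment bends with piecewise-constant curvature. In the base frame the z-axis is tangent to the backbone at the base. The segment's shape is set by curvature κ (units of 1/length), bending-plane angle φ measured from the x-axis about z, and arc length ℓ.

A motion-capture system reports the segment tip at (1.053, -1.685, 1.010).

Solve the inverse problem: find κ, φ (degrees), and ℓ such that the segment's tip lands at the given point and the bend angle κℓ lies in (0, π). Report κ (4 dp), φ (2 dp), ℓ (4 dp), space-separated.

ρ = √(x²+y²) = √(1.053² + -1.685²) = 1.98697
φ = atan2(y, x) mod 360° = atan2(-1.685, 1.053) = 302.0023°
|p|² = ρ² + z² = 1.98697² + 1.010² = 4.96813
κ = 2ρ / |p|² = 2×1.98697 / 4.96813 = 0.79988
θ = 2·atan2(ρ, z) = 2·atan2(1.98697, 1.010) = 2.20104 rad
ℓ = θ/κ = 2.20104/0.79988 = 2.75170

0.7999 302.00 2.7517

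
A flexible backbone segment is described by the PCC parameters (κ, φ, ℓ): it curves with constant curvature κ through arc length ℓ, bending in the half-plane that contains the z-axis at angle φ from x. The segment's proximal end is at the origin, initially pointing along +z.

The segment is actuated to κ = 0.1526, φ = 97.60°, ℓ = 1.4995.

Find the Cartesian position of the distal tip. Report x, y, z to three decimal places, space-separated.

θ = κ·ℓ = 0.1526 × 1.4995 = 0.22882 rad
ρ = (1 − cos θ)/κ = (1 − 0.97393)/0.1526 = 0.17081
z = sin θ / κ = 0.22683/0.1526 = 1.48645
x = ρ cos φ = 0.17081 × cos(97.60°) = -0.02259
y = ρ sin φ = 0.17081 × sin(97.60°) = 0.16931

-0.023 0.169 1.486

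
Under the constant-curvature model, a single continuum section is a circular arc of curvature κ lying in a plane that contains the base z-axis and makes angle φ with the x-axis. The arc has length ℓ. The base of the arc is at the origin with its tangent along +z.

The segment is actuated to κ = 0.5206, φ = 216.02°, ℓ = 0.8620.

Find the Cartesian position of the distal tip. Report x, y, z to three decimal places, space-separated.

θ = κ·ℓ = 0.5206 × 0.8620 = 0.44876 rad
ρ = (1 − cos θ)/κ = (1 − 0.90099)/0.5206 = 0.19019
z = sin θ / κ = 0.43385/0.5206 = 0.83336
x = ρ cos φ = 0.19019 × cos(216.02°) = -0.15383
y = ρ sin φ = 0.19019 × sin(216.02°) = -0.11184

-0.154 -0.112 0.833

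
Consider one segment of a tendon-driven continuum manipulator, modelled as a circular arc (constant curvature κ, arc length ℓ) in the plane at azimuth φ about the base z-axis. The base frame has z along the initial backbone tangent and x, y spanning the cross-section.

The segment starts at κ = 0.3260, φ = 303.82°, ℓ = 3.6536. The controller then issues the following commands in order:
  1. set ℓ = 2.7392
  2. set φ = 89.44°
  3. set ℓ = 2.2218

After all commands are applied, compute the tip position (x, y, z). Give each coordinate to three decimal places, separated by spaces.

initial: κ=0.3260, φ=303.82°, ℓ=3.6536
cmd 1: set ℓ=2.7392 → (κ,φ,ℓ)=(0.3260,303.82°,2.7392) → tip=(0.6367,-0.9503,2.3894)
cmd 2: set φ=89.44° → (κ,φ,ℓ)=(0.3260,89.44°,2.7392) → tip=(0.0112,1.1438,2.3894)
cmd 3: set ℓ=2.2218 → (κ,φ,ℓ)=(0.3260,89.44°,2.2218) → tip=(0.0075,0.7700,2.0326)

0.008 0.770 2.033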